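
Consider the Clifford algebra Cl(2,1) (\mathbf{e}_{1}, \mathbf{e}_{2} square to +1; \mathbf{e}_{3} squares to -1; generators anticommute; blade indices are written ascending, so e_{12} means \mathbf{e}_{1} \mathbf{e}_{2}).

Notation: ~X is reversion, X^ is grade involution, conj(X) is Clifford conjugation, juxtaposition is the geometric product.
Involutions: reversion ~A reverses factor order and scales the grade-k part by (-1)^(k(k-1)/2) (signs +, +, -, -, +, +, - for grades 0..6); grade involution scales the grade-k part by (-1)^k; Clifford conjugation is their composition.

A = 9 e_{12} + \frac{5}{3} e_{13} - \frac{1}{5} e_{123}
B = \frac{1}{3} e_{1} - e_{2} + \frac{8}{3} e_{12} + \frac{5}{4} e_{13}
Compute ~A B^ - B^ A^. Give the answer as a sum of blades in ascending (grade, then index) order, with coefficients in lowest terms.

first term: \frac{263}{12} - 9 e_{1} - \frac{13}{4} e_{2} - \frac{49}{45} e_{3} - \frac{1}{5} e_{13} + \frac{1213}{180} e_{23} + \frac{5}{3} e_{123}
second term: -\frac{263}{12} - 9 e_{1} - \frac{13}{4} e_{2} - \frac{49}{45} e_{3} - \frac{1}{5} e_{13} + \frac{1213}{180} e_{23} - \frac{5}{3} e_{123}
Answer: \frac{263}{6} + \frac{10}{3} e_{123}


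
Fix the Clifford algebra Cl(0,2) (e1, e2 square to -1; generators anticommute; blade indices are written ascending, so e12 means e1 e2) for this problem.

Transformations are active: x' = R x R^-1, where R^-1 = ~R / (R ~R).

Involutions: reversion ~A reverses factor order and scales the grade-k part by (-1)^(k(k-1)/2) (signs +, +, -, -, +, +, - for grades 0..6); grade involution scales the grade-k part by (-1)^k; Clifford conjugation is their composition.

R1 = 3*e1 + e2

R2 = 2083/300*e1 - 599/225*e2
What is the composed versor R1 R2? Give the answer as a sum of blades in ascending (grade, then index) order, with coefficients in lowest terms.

Distribute over the terms of R1 (each basis-blade product reordered to ascending indices, repeated generators contracted through their squares):
(3*e1) R2 = -2083/100 - 599/75*e12
(e2) R2 = 599/225 - 2083/300*e12
Summing the partial products and collecting blades:
Answer: -16351/900 - 1493/100*e12


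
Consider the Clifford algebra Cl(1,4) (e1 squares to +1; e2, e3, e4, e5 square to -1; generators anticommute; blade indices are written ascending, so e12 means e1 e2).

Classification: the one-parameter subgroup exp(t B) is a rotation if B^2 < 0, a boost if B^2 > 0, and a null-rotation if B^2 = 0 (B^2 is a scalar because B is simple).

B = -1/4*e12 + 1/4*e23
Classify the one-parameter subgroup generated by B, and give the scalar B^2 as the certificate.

B^2 term by term: the squares give (-1/4)^2*(e12)^2 + (1/4)^2*(e23)^2 = 1/16*(+1) + 1/16*(-1) = 0 (each basis 2-blade squares to minus the product of its generators' squares); cross terms between blades sharing an index anticommute and cancel. So B^2 = 0.
Answer: null-rotation, certificate B^2 = 0. The scalar 0 is the complete invariant here: its sign names the subgroup type.


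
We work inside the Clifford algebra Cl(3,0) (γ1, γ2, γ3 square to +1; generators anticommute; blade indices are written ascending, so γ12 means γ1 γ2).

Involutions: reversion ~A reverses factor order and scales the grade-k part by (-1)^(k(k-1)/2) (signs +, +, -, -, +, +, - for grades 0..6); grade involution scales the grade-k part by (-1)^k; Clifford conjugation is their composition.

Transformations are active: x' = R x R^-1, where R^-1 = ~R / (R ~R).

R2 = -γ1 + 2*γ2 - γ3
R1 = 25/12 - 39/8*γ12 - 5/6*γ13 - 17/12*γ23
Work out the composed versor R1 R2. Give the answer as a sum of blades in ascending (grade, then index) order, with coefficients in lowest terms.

Distribute over the terms of R2 (each basis-blade product reordered to ascending indices, repeated generators contracted through their squares):
R1 (-γ1) = -25/12*γ1 - 39/8*γ2 - 5/6*γ3 + 17/12*γ123
R1 (2*γ2) = -39/4*γ1 + 25/6*γ2 + 17/6*γ3 + 5/3*γ123
R1 (-γ3) = 5/6*γ1 + 17/12*γ2 - 25/12*γ3 + 39/8*γ123
Summing the partial products and collecting blades:
Answer: -11*γ1 + 17/24*γ2 - 1/12*γ3 + 191/24*γ123


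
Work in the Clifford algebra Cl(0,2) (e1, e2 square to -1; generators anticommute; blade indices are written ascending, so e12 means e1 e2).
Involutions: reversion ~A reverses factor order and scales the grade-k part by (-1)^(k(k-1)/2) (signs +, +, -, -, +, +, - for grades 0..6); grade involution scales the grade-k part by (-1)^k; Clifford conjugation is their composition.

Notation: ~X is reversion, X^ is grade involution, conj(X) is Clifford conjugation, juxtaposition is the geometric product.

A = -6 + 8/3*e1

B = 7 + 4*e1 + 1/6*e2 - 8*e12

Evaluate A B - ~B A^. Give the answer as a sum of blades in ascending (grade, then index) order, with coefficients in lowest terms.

first term: -158/3 - 16/3*e1 + 61/3*e2 + 436/9*e12
second term: -94/3 - 128/3*e1 - 67/3*e2 - 428/9*e12
Answer: -64/3 + 112/3*e1 + 128/3*e2 + 96*e12


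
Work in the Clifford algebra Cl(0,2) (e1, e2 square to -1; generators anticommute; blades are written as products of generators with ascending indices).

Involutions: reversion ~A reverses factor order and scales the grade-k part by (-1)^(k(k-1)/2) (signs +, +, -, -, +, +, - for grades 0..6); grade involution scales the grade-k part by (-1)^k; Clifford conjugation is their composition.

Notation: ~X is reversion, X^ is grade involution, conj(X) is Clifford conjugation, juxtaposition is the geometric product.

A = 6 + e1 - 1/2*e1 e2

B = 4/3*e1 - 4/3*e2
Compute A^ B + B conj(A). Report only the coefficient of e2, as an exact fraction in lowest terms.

first term: 4/3 + 22/3*e1 - 26/3*e2 + 4/3*e1 e2
second term: 4/3 + 22/3*e1 - 26/3*e2 - 4/3*e1 e2
Answer: -52/3


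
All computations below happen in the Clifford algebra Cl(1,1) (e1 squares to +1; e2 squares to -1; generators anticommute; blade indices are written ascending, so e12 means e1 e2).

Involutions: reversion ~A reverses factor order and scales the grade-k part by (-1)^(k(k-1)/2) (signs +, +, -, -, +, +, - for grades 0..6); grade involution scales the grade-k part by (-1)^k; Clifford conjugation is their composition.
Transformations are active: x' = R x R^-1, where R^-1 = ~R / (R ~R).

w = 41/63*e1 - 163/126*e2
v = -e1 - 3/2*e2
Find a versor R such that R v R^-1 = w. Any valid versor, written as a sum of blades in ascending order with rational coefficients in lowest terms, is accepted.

Take R = v + w = -22/63*e1 - 176/63*e2. Because q(v) = q(w) = -5/4, conjugation by R sends v exactly to w.
Answer: -22/63*e1 - 176/63*e2


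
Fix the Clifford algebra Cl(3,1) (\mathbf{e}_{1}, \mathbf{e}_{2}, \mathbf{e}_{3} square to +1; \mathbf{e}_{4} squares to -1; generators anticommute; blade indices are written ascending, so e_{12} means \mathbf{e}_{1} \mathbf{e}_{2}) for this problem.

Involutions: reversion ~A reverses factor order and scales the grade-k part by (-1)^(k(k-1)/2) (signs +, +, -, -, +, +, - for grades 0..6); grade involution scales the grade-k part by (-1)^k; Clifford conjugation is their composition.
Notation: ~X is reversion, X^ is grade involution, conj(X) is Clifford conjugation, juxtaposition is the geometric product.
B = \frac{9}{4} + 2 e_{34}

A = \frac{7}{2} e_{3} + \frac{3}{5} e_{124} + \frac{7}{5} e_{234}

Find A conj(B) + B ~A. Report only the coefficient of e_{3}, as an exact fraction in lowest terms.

first term: -\frac{14}{5} e_{2} + \frac{63}{8} e_{3} - 7 e_{4} - \frac{6}{5} e_{123} + \frac{27}{20} e_{124} + \frac{63}{20} e_{234}
second term: -\frac{14}{5} e_{2} + \frac{63}{8} e_{3} - 7 e_{4} + \frac{6}{5} e_{123} - \frac{27}{20} e_{124} - \frac{63}{20} e_{234}
Answer: \frac{63}{4}


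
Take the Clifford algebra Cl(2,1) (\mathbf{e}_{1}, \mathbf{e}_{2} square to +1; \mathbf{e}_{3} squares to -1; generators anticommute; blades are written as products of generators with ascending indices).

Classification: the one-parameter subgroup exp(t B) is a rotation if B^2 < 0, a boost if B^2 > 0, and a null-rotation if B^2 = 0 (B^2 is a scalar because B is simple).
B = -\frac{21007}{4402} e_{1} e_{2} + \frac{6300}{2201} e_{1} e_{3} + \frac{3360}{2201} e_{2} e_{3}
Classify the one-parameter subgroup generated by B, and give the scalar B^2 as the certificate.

B^2 term by term: the squares give (-\frac{21007}{4402})^2*(e_{1} e_{2})^2 + (\frac{6300}{2201})^2*(e_{1} e_{3})^2 + (\frac{3360}{2201})^2*(e_{2} e_{3})^2 = \frac{441294049}{19377604}*(-1) + \frac{39690000}{4844401}*(+1) + \frac{11289600}{4844401}*(+1) = -\frac{49}{4} (each basis 2-blade squares to minus the product of its generators' squares); cross terms between blades sharing an index anticommute and cancel. So B^2 = -\frac{49}{4}.
Answer: rotation, certificate B^2 = -\frac{49}{4}. Note: conjugating B changes its blade decomposition but never the scalar B^2 = -\frac{49}{4}, whose sign settles the classification.


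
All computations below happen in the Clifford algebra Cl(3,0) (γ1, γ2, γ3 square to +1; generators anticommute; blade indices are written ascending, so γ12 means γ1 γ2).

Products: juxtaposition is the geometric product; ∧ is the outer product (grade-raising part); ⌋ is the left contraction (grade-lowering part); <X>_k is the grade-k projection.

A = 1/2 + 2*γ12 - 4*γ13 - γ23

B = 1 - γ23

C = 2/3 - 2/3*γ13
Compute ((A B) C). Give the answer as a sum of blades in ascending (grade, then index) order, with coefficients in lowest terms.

step 1: -1/2 - 2*γ12 - 6*γ13 - 3/2*γ23
step 2: -13/3 - 1/3*γ12 - 11/3*γ13 - 7/3*γ23
Answer: -13/3 - 1/3*γ12 - 11/3*γ13 - 7/3*γ23


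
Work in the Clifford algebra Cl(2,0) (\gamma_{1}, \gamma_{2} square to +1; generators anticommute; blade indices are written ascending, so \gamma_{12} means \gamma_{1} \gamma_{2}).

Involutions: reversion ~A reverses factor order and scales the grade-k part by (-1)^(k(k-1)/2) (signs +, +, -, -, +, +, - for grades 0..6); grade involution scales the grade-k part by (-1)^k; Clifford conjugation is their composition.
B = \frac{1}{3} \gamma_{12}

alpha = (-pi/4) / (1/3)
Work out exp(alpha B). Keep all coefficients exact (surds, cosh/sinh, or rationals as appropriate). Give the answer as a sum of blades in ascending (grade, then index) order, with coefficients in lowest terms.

B^2 = (\frac{1}{3})^2*(\gamma_{12})^2 = \frac{1}{9}*(-1) = -\frac{1}{9} (a basis 2-blade squares to minus the product of its generators' squares).
B^2 = -\frac{1}{9} — a negative square means the series sums to a rotation: l = \frac{1}{3}, alpha*l = - \frac{\pi}{4}, so exp(alpha B) = cos(- \frac{\pi}{4}) + (sin(- \frac{\pi}{4})/(\frac{1}{3}))*B = \frac{\sqrt{2}}{2} + (- \frac{3 \sqrt{2}}{2})*B.
Answer: \frac{\sqrt{2}}{2} - \frac{\sqrt{2}}{2} \gamma_{12}


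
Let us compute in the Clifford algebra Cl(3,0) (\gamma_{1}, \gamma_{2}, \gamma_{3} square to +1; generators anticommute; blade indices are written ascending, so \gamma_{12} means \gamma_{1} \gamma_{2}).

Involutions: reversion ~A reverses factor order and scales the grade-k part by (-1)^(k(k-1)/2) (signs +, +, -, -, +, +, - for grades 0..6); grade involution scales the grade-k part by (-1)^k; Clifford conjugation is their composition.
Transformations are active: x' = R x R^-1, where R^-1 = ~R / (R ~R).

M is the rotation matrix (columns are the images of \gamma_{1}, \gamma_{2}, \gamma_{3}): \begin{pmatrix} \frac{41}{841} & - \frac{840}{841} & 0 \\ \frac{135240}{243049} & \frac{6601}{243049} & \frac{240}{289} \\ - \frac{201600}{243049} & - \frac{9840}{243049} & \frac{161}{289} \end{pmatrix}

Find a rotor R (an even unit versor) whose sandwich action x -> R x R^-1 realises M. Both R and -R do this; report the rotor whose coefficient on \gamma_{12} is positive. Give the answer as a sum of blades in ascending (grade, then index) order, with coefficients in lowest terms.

Method: write R = a + b12*\gamma_{12} + b13*\gamma_{13} + b23*\gamma_{23} with a^2 + b12^2 + b13^2 + b23^2 = 1 (so R^-1 = ~R). Expanding the columns R e_j ~R gives tr M = 4a^2 - 1 and, from the antisymmetric part, M21 - M12 = -4a*b12, M13 - M31 = 4a*b13, M32 - M23 = -4a*b23.
Here tr M = \frac{153851}{243049}, so a^2 = (1 + tr M)/4 = \frac{99225}{243049} and a = ±\frac{315}{493}. Taking a = \frac{315}{493}: M21 - M12 = \frac{378000}{243049}, M13 - M31 = \frac{201600}{243049}, M32 - M23 = -\frac{211680}{243049}, giving b12 = -\frac{300}{493}, b13 = \frac{160}{493}, b23 = \frac{168}{493}, i.e. R = \frac{315}{493} - \frac{300}{493} \gamma_{12} + \frac{160}{493} \gamma_{13} + \frac{168}{493} \gamma_{23}.
Its \gamma_{12} coefficient is negative, so report the other preimage -R.
Answer: -\frac{315}{493} + \frac{300}{493} \gamma_{12} - \frac{160}{493} \gamma_{13} - \frac{168}{493} \gamma_{23}. Uniqueness: Spin(3) -> SO(3) maps R and -R to the same rotation of trace \frac{153851}{243049}; fixing the sign of the \gamma_{12} coefficient removes the ambiguity.


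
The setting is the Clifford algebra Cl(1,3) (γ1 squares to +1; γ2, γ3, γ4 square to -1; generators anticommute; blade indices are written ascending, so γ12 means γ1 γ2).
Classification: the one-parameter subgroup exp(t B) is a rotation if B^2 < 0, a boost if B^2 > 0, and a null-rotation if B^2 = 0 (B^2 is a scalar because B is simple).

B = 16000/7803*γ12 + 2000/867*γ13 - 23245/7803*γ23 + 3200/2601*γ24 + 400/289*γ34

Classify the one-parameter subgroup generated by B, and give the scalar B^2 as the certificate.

B^2 term by term: the squares give (16000/7803)^2*(γ12)^2 + (2000/867)^2*(γ13)^2 + (-23245/7803)^2*(γ23)^2 + (3200/2601)^2*(γ24)^2 + (400/289)^2*(γ34)^2 = 256000000/60886809*(+1) + 4000000/751689*(+1) + 540330025/60886809*(-1) + 10240000/6765201*(-1) + 160000/83521*(-1) = -25/9 (each basis 2-blade squares to minus the product of its generators' squares); cross terms between blades sharing an index anticommute and cancel; the commuting (index-disjoint) pairs give grade-4 terms 2*c*c'*(blade product), which cancel blade by blade — γ1234: 12800000/2255067 - 12800000/2255067 = 0 — confirming B is simple. So B^2 = -25/9.
Answer: rotation, certificate B^2 = -25/9. Key observation: B^2 = -25/9 is a conjugation invariant, so its sign decides the class regardless of the surface form of B.


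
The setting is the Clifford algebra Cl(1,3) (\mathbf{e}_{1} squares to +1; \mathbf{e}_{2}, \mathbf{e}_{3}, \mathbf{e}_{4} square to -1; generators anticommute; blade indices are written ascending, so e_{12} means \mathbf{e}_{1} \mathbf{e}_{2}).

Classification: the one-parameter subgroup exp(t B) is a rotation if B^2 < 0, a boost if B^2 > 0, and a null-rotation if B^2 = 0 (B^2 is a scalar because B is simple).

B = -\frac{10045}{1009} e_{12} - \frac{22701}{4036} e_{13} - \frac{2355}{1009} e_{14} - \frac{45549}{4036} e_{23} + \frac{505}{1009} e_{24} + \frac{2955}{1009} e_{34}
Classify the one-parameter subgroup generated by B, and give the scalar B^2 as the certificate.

B^2 term by term: the squares give (-\frac{10045}{1009})^2*(e_{12})^2 + (-\frac{22701}{4036})^2*(e_{13})^2 + (-\frac{2355}{1009})^2*(e_{14})^2 + (-\frac{45549}{4036})^2*(e_{23})^2 + (\frac{505}{1009})^2*(e_{24})^2 + (\frac{2955}{1009})^2*(e_{34})^2 = \frac{100902025}{1018081}*(+1) + \frac{515335401}{16289296}*(+1) + \frac{5546025}{1018081}*(+1) + \frac{2074711401}{16289296}*(-1) + \frac{255025}{1018081}*(-1) + \frac{8732025}{1018081}*(-1) = 0 (each basis 2-blade squares to minus the product of its generators' squares); cross terms between blades sharing an index anticommute and cancel; the commuting (index-disjoint) pairs give grade-4 terms 2*c*c'*(blade product), which cancel blade by blade — e_{1234}: -\frac{59365950}{1018081} + \frac{11464005}{2036162} + \frac{107267895}{2036162} = 0 — confirming B is simple. So B^2 = 0.
Answer: null-rotation, certificate B^2 = 0. B^2 = 0 is basis-independent, so its sign is the whole story.


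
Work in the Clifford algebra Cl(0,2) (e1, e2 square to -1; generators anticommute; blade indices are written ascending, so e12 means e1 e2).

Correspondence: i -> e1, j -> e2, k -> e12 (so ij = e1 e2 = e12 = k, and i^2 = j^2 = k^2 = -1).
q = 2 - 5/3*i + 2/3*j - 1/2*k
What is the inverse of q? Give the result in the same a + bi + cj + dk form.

In blades: q = 2 - 5/3*e1 + 2/3*e2 - 1/2*e12.
With qbar = 2 + 5/3*e1 - 2/3*e2 + 1/2*e12 (scalar fixed, mapped units negated), q qbar = 269/36 (the sum of squared coefficients), so q^-1 = qbar / (269/36) = 72/269 + 60/269*e1 - 24/269*e2 + 18/269*e12; translating back:
Answer: 72/269 + 60/269*i - 24/269*j + 18/269*k


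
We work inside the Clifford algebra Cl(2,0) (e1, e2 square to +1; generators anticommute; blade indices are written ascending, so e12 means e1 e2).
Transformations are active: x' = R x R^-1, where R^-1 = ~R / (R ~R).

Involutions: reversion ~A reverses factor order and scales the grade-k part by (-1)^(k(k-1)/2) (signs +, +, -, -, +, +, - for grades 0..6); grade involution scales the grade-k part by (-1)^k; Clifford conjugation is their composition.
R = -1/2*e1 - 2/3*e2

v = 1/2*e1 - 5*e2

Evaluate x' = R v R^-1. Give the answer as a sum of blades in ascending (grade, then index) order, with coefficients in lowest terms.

~R = -1/2*e1 - 2/3*e2, and R ~R = 25/36, so R^-1 = ~R / (25/36).
R v = 37/12 + 17/6*e12
Answer: -247/50*e1 - 23/25*e2


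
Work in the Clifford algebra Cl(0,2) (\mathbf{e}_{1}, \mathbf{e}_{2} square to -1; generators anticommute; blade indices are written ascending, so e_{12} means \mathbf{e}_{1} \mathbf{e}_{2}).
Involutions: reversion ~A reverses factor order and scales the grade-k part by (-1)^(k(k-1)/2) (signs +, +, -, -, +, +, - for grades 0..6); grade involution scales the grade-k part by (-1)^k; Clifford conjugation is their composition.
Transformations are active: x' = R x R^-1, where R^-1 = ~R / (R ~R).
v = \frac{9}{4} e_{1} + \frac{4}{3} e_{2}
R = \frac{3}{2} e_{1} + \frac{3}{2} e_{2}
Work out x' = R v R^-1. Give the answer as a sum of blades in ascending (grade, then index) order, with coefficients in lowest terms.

~R = \frac{3}{2} e_{1} + \frac{3}{2} e_{2}, and R ~R = -\frac{9}{2}, so R^-1 = ~R / (-\frac{9}{2}).
R v = -\frac{43}{8} - \frac{11}{8} e_{12}
Answer: \frac{4}{3} e_{1} + \frac{9}{4} e_{2}


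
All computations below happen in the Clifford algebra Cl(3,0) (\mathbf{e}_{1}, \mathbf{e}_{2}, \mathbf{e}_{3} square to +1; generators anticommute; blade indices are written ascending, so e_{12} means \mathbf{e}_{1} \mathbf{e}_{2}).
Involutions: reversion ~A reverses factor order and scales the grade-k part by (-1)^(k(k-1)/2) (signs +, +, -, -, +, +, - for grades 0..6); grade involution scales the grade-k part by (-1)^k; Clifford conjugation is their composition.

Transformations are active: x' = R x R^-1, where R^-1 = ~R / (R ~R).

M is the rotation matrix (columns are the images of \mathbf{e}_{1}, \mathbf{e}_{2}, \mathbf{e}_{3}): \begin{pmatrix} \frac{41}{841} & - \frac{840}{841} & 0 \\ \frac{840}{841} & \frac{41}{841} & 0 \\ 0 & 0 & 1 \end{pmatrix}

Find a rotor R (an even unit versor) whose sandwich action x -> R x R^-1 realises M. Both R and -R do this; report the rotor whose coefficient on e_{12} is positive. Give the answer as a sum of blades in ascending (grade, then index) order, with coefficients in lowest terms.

Method: write R = a + b12*e_{12} + b13*e_{13} + b23*e_{23} with a^2 + b12^2 + b13^2 + b23^2 = 1 (so R^-1 = ~R). Expanding the columns R e_j ~R gives tr M = 4a^2 - 1 and, from the antisymmetric part, M21 - M12 = -4a*b12, M13 - M31 = 4a*b13, M32 - M23 = -4a*b23.
Here tr M = \frac{923}{841}, so a^2 = (1 + tr M)/4 = \frac{441}{841} and a = ±\frac{21}{29}. Taking a = \frac{21}{29}: M21 - M12 = \frac{1680}{841}, M13 - M31 = 0, M32 - M23 = 0, giving b12 = -\frac{20}{29}, b13 = 0, b23 = 0, i.e. R = \frac{21}{29} - \frac{20}{29} e_{12}.
Its e_{12} coefficient is negative, so report the other preimage -R.
Answer: -\frac{21}{29} + \frac{20}{29} e_{12}. Uniqueness: Spin(3) -> SO(3) maps R and -R to the same rotation of trace \frac{923}{841}; fixing the sign of the e_{12} coefficient removes the ambiguity.


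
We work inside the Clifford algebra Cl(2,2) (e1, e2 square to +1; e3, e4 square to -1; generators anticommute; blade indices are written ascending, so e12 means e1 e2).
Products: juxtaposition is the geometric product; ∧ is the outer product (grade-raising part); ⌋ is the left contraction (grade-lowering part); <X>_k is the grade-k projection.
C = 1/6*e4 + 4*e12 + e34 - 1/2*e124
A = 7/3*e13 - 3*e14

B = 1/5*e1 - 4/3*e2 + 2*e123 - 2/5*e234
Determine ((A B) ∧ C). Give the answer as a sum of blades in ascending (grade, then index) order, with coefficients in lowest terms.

step 1: -14/3*e2 - 7/15*e3 + 3/5*e4 + 86/45*e123 - 74/15*e124 + 6*e234
step 2: -7/9*e24 - 7/90*e34 - 28/15*e123 + 12/5*e124 - 14/3*e234 + 149/270*e1234
Answer: -7/9*e24 - 7/90*e34 - 28/15*e123 + 12/5*e124 - 14/3*e234 + 149/270*e1234


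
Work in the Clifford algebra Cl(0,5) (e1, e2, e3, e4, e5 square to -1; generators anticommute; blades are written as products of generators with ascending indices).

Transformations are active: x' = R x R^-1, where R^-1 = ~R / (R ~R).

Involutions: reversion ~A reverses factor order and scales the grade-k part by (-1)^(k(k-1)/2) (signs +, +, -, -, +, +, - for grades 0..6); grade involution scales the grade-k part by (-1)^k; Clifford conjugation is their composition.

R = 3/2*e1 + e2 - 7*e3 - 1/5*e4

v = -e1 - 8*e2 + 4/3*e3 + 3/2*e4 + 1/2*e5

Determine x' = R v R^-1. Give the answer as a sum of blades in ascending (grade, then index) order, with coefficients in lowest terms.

~R = 3/2*e1 + e2 - 7*e3 - 1/5*e4, and R ~R = -5229/100, so R^-1 = ~R / (-5229/100).
R v = 287/15 - 11*e1 e2 - 5*e1 e3 + 41/20*e1 e4 + 3/4*e1 e5 - 164/3*e2 e3 - 1/10*e2 e4 + 1/2*e2 e5 - 307/30*e3 e4 - 7/2*e3 e5 - 1/10*e4 e5
Answer: -73/747*e1 + 16288/2241*e2 + 8492/2241*e3 - 6067/4482*e4 - 1/2*e5


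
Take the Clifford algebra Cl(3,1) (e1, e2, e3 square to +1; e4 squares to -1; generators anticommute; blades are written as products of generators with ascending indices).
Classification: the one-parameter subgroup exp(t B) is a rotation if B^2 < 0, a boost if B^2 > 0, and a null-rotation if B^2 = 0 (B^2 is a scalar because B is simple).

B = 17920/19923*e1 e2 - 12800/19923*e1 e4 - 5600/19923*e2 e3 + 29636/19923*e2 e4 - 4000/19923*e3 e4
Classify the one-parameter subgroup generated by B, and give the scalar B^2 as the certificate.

B^2 term by term: the squares give (17920/19923)^2*(e1 e2)^2 + (-12800/19923)^2*(e1 e4)^2 + (-5600/19923)^2*(e2 e3)^2 + (29636/19923)^2*(e2 e4)^2 + (-4000/19923)^2*(e3 e4)^2 = 321126400/396925929*(-1) + 163840000/396925929*(+1) + 31360000/396925929*(-1) + 878292496/396925929*(+1) + 16000000/396925929*(+1) = 16/9 (each basis 2-blade squares to minus the product of its generators' squares); cross terms between blades sharing an index anticommute and cancel; the commuting (index-disjoint) pairs give grade-4 terms 2*c*c'*(blade product), which cancel blade by blade — e1 e2 e3 e4: -143360000/396925929 + 143360000/396925929 = 0 — confirming B is simple. So B^2 = 16/9.
Answer: boost, certificate B^2 = 16/9. Note: conjugating B changes its blade decomposition but never the scalar B^2 = 16/9, whose sign settles the classification.


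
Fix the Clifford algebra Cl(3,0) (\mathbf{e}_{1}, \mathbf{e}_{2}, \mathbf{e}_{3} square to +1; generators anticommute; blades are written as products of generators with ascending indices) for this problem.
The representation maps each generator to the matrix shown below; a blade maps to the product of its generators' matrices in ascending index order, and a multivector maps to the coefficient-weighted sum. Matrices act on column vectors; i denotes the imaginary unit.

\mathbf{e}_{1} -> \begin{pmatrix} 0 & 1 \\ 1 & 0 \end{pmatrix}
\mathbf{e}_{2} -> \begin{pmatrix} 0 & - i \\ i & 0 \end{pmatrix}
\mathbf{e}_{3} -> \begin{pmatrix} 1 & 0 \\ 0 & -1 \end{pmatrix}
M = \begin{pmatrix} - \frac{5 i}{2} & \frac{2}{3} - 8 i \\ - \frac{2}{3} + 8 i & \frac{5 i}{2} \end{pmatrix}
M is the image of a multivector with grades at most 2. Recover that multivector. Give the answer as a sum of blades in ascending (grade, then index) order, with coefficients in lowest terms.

Method: 1, rho(e_{1}), rho(e_{2}), rho(e_{3}) form a trace-orthogonal basis of the 2x2 complex matrices (tr(X Y) = 2 if X = Y, else 0), so M = m0*1 + m1*rho(e_{1}) + m2*rho(e_{2}) + m3*rho(e_{3}) with m0 = tr(M)/2 = 0, m1 = tr(M rho(e_{1}))/2 = 0, m2 = tr(M rho(e_{2}))/2 = 8 + \frac{2 i}{3}, m3 = tr(M rho(e_{3}))/2 = - \frac{5 i}{2}.
Multiplying table entries, the bivector images are rho(e_{1} e_{2}) = i*rho(e_{3}), rho(e_{1} e_{3}) = -i*rho(e_{2}), rho(e_{2} e_{3}) = i*rho(e_{1}); with real blade coefficients the real parts of m0..m3 are the coefficients of 1, e_{1}, e_{2}, e_{3} and the imaginary parts give the bivectors (e_{2} e_{3}: Im m1, e_{1} e_{3}: -Im m2, e_{1} e_{2}: Im m3).
Answer: 8 e_{2} - \frac{5}{2} e_{1} e_{2} - \frac{2}{3} e_{1} e_{3}


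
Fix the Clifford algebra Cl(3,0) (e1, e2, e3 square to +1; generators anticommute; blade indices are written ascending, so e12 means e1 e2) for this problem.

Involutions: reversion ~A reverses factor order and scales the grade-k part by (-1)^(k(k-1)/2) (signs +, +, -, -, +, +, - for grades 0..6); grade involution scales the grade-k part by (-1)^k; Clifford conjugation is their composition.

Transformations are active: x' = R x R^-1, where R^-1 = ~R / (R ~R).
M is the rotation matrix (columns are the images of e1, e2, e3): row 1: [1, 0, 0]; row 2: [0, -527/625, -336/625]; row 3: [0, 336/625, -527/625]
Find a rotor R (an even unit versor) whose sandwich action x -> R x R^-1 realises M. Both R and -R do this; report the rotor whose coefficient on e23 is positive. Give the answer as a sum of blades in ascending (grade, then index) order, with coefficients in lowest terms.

Method: write R = a + b12*e12 + b13*e13 + b23*e23 with a^2 + b12^2 + b13^2 + b23^2 = 1 (so R^-1 = ~R). Expanding the columns R e_j ~R gives tr M = 4a^2 - 1 and, from the antisymmetric part, M21 - M12 = -4a*b12, M13 - M31 = 4a*b13, M32 - M23 = -4a*b23.
Here tr M = -429/625, so a^2 = (1 + tr M)/4 = 49/625 and a = ±7/25. Taking a = 7/25: M21 - M12 = 0, M13 - M31 = 0, M32 - M23 = 672/625, giving b12 = 0, b13 = 0, b23 = -24/25, i.e. R = 7/25 - 24/25*e23.
Its e23 coefficient is negative, so report the other preimage -R.
Answer: -7/25 + 24/25*e23. Recall the cover is two-to-one: with M of trace -429/625, both preimages act alike, and the stated e23 sign chooses the sheet.


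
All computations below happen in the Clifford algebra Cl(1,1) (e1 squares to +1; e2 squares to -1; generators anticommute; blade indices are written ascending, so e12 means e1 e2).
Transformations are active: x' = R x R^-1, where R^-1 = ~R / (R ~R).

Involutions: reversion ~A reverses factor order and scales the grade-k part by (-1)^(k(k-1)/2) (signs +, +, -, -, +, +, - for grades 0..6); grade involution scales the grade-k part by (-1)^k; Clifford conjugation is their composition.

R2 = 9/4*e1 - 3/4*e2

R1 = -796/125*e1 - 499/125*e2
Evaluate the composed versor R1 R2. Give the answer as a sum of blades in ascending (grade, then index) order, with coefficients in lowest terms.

Distribute over the terms of R1 (each basis-blade product reordered to ascending indices, repeated generators contracted through their squares):
(-796/125*e1) R2 = -1791/125 + 597/125*e12
(-499/125*e2) R2 = -1497/500 + 4491/500*e12
Summing the partial products and collecting blades:
Answer: -8661/500 + 6879/500*e12


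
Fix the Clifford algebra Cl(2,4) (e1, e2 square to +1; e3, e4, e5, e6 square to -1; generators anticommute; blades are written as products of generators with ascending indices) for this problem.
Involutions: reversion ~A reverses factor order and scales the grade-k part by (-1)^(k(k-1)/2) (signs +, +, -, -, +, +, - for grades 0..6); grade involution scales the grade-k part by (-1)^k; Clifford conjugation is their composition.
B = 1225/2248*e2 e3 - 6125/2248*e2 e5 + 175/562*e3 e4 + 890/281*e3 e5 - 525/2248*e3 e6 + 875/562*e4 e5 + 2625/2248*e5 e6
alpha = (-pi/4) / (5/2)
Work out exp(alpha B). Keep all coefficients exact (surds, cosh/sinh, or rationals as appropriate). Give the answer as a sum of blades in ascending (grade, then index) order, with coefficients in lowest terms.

B^2 term by term: the squares give (1225/2248)^2*(e2 e3)^2 + (-6125/2248)^2*(e2 e5)^2 + (175/562)^2*(e3 e4)^2 + (890/281)^2*(e3 e5)^2 + (-525/2248)^2*(e3 e6)^2 + (875/562)^2*(e4 e5)^2 + (2625/2248)^2*(e5 e6)^2 = 1500625/5053504*(+1) + 37515625/5053504*(+1) + 30625/315844*(-1) + 792100/78961*(-1) + 275625/5053504*(-1) + 765625/315844*(-1) + 6890625/5053504*(-1) = -25/4 (each basis 2-blade squares to minus the product of its generators' squares); cross terms between blades sharing an index anticommute and cancel; the commuting (index-disjoint) pairs give grade-4 terms 2*c*c'*(blade product), which cancel blade by blade — e2 e3 e4 e5: 1071875/631688 - 1071875/631688 = 0; e2 e3 e5 e6: 3215625/2526752 - 3215625/2526752 = 0; e3 e4 e5 e6: 459375/631688 - 459375/631688 = 0 — confirming B is simple. So B^2 = -25/4.
B^2 = -25/4 — a negative square means the series sums to a rotation: l = 5/2, alpha*l = -pi/4, so exp(alpha B) = cos(-pi/4) + (sin(-pi/4)/(5/2))*B = sqrt(2)/2 + (-sqrt(2)/5)*B.
Answer: sqrt(2)/2 - 245*sqrt(2)/2248*e2 e3 + 1225*sqrt(2)/2248*e2 e5 - 35*sqrt(2)/562*e3 e4 - 178*sqrt(2)/281*e3 e5 + 105*sqrt(2)/2248*e3 e6 - 175*sqrt(2)/562*e4 e5 - 525*sqrt(2)/2248*e5 e6


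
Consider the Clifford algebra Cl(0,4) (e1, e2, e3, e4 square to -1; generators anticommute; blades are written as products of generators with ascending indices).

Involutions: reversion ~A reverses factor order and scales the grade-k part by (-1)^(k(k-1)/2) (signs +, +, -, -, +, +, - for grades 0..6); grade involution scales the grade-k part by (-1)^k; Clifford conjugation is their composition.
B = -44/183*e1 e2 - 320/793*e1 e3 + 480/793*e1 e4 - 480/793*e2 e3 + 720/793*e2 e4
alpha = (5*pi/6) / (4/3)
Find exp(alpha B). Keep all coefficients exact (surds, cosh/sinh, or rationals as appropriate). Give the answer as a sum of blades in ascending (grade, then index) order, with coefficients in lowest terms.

B^2 term by term: the squares give (-44/183)^2*(e1 e2)^2 + (-320/793)^2*(e1 e3)^2 + (480/793)^2*(e1 e4)^2 + (-480/793)^2*(e2 e3)^2 + (720/793)^2*(e2 e4)^2 = 1936/33489*(-1) + 102400/628849*(-1) + 230400/628849*(-1) + 230400/628849*(-1) + 518400/628849*(-1) = -16/9 (each basis 2-blade squares to minus the product of its generators' squares); cross terms between blades sharing an index anticommute and cancel; the commuting (index-disjoint) pairs give grade-4 terms 2*c*c'*(blade product), which cancel blade by blade — e1 e2 e3 e4: 460800/628849 - 460800/628849 = 0 — confirming B is simple. So B^2 = -16/9.
B^2 = -16/9 — the negative square puts this in the circular regime; l = 4/3, alpha*l = 5*pi/6, so exp(alpha B) = cos(5*pi/6) + (sin(5*pi/6)/(4/3))*B = -sqrt(3)/2 + (3/8)*B.
Answer: -sqrt(3)/2 - 11/122*e1 e2 - 120/793*e1 e3 + 180/793*e1 e4 - 180/793*e2 e3 + 270/793*e2 e4


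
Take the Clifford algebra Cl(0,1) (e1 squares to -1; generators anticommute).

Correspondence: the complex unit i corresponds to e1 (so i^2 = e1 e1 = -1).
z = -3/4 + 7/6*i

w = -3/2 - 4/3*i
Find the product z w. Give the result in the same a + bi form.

In blades: z = -3/4 + 7/6*e1, w = -3/2 - 4/3*e1.
Distribute z over w term by term (generator squares from the signature, products reordered to ascending indices): (-3/4)*w = 9/8 + e1; (7/6*e1)*w = 14/9 - 7/4*e1.
Sum: 193/72 - 3/4*e1; translating back through the correspondence:
Answer: 193/72 - 3/4*i


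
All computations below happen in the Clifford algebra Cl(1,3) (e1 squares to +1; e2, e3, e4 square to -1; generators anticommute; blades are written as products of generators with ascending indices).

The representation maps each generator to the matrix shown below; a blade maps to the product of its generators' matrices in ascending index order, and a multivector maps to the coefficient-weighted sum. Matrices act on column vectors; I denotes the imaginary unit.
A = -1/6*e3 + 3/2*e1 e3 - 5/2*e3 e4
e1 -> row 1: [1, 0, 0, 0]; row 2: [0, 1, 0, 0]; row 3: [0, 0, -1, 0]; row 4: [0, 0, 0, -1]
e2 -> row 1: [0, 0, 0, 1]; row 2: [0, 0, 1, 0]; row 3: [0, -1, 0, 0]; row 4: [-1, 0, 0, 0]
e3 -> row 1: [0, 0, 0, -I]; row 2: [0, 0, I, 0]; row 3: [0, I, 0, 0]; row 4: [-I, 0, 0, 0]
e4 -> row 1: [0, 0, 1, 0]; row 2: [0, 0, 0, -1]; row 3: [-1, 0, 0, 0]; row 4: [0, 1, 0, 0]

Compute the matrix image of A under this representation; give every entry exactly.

Bivector images (products of the table entries): rho(e1 e3) = rho(e1)rho(e3) = row 1: [0, 0, 0, -I]; row 2: [0, 0, I, 0]; row 3: [0, -I, 0, 0]; row 4: [I, 0, 0, 0]; rho(e3 e4) = rho(e3)rho(e4) = row 1: [0, -I, 0, 0]; row 2: [-I, 0, 0, 0]; row 3: [0, 0, 0, -I]; row 4: [0, 0, -I, 0].
M = (-1/6)*rho(e3) + (3/2)*rho(e1 e3) + (-5/2)*rho(e3 e4), summed entrywise:
Answer: row 1: [0, 5*I/2, 0, -4*I/3]; row 2: [5*I/2, 0, 4*I/3, 0]; row 3: [0, -5*I/3, 0, 5*I/2]; row 4: [5*I/3, 0, 5*I/2, 0]


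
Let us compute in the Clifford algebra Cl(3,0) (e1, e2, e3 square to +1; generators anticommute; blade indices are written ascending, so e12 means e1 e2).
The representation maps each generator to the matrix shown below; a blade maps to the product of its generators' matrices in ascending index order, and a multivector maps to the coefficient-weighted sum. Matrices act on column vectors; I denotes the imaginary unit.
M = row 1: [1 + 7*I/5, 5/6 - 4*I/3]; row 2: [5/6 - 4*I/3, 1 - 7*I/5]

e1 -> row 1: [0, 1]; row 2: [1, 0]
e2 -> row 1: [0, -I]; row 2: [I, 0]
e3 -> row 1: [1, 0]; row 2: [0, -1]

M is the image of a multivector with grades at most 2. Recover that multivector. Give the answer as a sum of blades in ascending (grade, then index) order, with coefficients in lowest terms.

Method: 1, rho(e1), rho(e2), rho(e3) form a trace-orthogonal basis of the 2x2 complex matrices (tr(X Y) = 2 if X = Y, else 0), so M = m0*1 + m1*rho(e1) + m2*rho(e2) + m3*rho(e3) with m0 = tr(M)/2 = 1, m1 = tr(M rho(e1))/2 = 5/6 - 4*I/3, m2 = tr(M rho(e2))/2 = 0, m3 = tr(M rho(e3))/2 = 7*I/5.
Multiplying table entries, the bivector images are rho(e12) = I*rho(e3), rho(e13) = -I*rho(e2), rho(e23) = I*rho(e1); with real blade coefficients the real parts of m0..m3 are the coefficients of 1, e1, e2, e3 and the imaginary parts give the bivectors (e23: Im m1, e13: -Im m2, e12: Im m3).
Answer: 1 + 5/6*e1 + 7/5*e12 - 4/3*e23


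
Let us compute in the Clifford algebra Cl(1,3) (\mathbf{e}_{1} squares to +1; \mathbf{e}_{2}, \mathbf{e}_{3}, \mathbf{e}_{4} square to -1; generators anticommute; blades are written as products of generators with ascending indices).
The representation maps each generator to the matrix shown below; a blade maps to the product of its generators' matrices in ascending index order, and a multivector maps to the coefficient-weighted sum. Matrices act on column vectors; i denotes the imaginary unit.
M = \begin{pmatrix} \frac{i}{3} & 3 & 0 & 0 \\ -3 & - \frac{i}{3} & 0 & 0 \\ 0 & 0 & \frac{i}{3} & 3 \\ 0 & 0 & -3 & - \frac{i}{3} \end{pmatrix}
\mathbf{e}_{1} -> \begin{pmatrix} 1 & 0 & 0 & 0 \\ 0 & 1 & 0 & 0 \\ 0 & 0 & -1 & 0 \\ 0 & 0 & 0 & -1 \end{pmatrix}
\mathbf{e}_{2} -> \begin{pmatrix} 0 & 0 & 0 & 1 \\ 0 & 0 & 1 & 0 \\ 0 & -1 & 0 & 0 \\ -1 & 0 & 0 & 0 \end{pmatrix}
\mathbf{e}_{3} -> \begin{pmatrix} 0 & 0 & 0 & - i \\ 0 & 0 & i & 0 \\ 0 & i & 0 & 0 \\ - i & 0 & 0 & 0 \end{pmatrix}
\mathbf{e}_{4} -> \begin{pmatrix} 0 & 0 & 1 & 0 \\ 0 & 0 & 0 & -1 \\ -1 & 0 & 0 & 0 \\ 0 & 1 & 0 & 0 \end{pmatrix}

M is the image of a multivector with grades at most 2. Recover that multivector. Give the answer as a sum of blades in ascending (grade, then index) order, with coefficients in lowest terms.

Method: the blade images are trace-orthogonal — tr(rho(e_A) rho(e_B)^-1) = 4 if A = B and 0 otherwise — and rho(e_A)^-1 = (e_A)^2 * rho(e_A) with (e_A)^2 = +1 or -1, so the coefficient of e_A in the preimage is (e_A)^2 * tr(M rho(e_A))/4.
Nonzero projections over blades of grade <= 2: e_{2} e_{3}: (e_{2} e_{3})^2 = -1, tr(M rho(e_{2} e_{3})) = \frac{4}{3}, coefficient -\frac{1}{3}; e_{2} e_{4}: (e_{2} e_{4})^2 = -1, tr(M rho(e_{2} e_{4})) = -12, coefficient 3. Every other blade of grade <= 2 projects to 0.
Answer: -\frac{1}{3} e_{2} e_{3} + 3 e_{2} e_{4}


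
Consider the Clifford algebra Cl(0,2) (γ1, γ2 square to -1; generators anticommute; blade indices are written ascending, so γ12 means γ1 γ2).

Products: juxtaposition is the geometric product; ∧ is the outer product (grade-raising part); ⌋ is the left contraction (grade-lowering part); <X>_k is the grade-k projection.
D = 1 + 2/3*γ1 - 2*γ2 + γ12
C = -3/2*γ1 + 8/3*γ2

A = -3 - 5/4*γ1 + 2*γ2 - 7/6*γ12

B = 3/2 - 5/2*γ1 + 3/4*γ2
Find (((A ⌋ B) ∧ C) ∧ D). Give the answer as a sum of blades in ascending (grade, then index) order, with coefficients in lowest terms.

step 1: -73/8 + 15/2*γ1 - 9/4*γ2
step 2: 219/16*γ1 - 73/3*γ2 + 133/8*γ12
step 3: 219/16*γ1 - 73/3*γ2 + 197/36*γ12
Answer: 219/16*γ1 - 73/3*γ2 + 197/36*γ12


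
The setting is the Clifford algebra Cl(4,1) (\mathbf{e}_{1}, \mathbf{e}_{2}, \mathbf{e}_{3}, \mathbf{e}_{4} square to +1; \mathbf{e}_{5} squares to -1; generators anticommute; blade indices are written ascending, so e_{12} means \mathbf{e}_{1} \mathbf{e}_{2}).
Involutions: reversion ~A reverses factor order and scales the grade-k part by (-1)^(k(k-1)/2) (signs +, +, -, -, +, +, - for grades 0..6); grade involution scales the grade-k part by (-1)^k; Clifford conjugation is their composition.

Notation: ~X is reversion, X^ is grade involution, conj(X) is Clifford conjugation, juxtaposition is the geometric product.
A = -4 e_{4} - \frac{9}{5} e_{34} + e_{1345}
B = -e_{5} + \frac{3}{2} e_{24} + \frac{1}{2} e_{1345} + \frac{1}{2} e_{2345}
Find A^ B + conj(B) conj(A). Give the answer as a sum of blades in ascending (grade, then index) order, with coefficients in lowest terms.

first term: -\frac{1}{2} - 6 e_{2} - \frac{1}{2} e_{12} + \frac{9}{10} e_{15} - \frac{27}{10} e_{23} + \frac{9}{10} e_{25} - 4 e_{45} + e_{134} + 2 e_{135} + 2 e_{235} + \frac{9}{5} e_{345} + \frac{3}{2} e_{1235}
second term: -\frac{1}{2} - 6 e_{2} + \frac{1}{2} e_{12} - \frac{9}{10} e_{15} + \frac{27}{10} e_{23} - \frac{9}{10} e_{25} - 4 e_{45} + e_{134} - 2 e_{135} - 2 e_{235} + \frac{9}{5} e_{345} + \frac{3}{2} e_{1235}
Answer: -1 - 12 e_{2} - 8 e_{45} + 2 e_{134} + \frac{18}{5} e_{345} + 3 e_{1235}


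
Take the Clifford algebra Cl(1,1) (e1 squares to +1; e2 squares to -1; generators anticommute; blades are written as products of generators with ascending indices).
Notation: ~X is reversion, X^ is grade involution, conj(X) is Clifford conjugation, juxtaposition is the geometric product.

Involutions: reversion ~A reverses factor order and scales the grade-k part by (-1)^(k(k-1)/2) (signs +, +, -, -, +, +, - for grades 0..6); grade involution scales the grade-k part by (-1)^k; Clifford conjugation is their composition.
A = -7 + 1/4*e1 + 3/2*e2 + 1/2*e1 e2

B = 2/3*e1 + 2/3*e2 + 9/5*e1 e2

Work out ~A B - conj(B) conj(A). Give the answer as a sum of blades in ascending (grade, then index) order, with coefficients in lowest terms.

first term: -26/15 - 49/30*e1 - 233/60*e2 - 403/30*e1 e2
second term: 1/15 + 23/10*e1 + 91/20*e2 + 403/30*e1 e2
Answer: -9/5 - 59/15*e1 - 253/30*e2 - 403/15*e1 e2


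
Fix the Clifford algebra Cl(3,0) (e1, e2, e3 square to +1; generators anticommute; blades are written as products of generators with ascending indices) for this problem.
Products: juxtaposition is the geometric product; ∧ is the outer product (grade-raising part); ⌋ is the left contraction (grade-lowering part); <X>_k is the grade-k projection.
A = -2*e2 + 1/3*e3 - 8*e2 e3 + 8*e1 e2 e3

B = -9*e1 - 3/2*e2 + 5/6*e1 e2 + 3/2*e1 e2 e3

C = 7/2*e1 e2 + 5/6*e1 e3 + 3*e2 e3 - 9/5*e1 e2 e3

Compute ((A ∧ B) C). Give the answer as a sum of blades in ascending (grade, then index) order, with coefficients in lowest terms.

step 1: -18*e1 e2 + 3*e1 e3 + 1/2*e2 e3 + 1301/18*e1 e2 e3
step 2: 1891/10 - 3239/15*e1 + 29609/540*e2 - 51367/180*e3 - 103/12*e1 e2 - 223/4*e1 e3 + 51/2*e2 e3
Answer: 1891/10 - 3239/15*e1 + 29609/540*e2 - 51367/180*e3 - 103/12*e1 e2 - 223/4*e1 e3 + 51/2*e2 e3


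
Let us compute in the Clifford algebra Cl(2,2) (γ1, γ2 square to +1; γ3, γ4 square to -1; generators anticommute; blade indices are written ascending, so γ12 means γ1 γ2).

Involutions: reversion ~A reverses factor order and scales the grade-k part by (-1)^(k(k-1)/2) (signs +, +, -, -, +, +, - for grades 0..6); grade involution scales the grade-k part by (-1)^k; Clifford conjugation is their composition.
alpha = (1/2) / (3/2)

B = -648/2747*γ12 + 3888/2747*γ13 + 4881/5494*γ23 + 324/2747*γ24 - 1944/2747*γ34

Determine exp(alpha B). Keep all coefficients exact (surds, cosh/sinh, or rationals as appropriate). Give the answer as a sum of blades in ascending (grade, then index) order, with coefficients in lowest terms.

B^2 term by term: the squares give (-648/2747)^2*(γ12)^2 + (3888/2747)^2*(γ13)^2 + (4881/5494)^2*(γ23)^2 + (324/2747)^2*(γ24)^2 + (-1944/2747)^2*(γ34)^2 = 419904/7546009*(-1) + 15116544/7546009*(+1) + 23824161/30184036*(+1) + 104976/7546009*(+1) + 3779136/7546009*(-1) = 9/4 (each basis 2-blade squares to minus the product of its generators' squares); cross terms between blades sharing an index anticommute and cancel; the commuting (index-disjoint) pairs give grade-4 terms 2*c*c'*(blade product), which cancel blade by blade — γ1234: 2519424/7546009 - 2519424/7546009 = 0 — confirming B is simple. So B^2 = 9/4.
B^2 = 9/4 — the series telescopes hyperbolically here: l = 3/2, alpha*l = 1/2, so exp(alpha B) = cosh(1/2) + (sinh(1/2)/(3/2))*B = cosh(1/2) + (2*sinh(1/2)/3)*B.
Answer: cosh(1/2) - 432*sinh(1/2)/2747*γ12 + 2592*sinh(1/2)/2747*γ13 + 1627*sinh(1/2)/2747*γ23 + 216*sinh(1/2)/2747*γ24 - 1296*sinh(1/2)/2747*γ34
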